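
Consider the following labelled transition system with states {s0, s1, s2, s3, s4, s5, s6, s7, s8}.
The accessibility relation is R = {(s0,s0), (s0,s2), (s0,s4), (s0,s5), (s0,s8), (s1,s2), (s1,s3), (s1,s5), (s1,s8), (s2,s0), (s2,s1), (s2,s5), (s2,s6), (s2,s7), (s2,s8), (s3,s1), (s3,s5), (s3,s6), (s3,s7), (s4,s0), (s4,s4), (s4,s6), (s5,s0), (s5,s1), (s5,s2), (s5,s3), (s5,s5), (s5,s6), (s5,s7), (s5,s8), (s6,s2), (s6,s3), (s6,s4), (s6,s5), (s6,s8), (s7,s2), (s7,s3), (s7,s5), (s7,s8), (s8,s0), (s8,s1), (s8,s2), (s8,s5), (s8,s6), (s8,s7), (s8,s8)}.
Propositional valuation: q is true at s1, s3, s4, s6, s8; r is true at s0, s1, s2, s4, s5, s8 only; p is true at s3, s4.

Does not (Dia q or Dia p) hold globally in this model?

Recall that Dia ψ holds at a world iff ψ holds at some accessible world.
Let φ = not (Dia q or Dia p). Evaluate φ at each world:
  s0 (successors {s0, s2, s4, s5, s8}): φ is false.
  s1 (successors {s2, s3, s5, s8}): φ is false.
  s2 (successors {s0, s1, s5, s6, s7, s8}): φ is false.
  s3 (successors {s1, s5, s6, s7}): φ is false.
  s4 (successors {s0, s4, s6}): φ is false.
  s5 (successors {s0, s1, s2, s3, s5, s6, s7, s8}): φ is false.
  s6 (successors {s2, s3, s4, s5, s8}): φ is false.
  s7 (successors {s2, s3, s5, s8}): φ is false.
  s8 (successors {s0, s1, s2, s5, s6, s7, s8}): φ is false.
Detail at s0 (counterexample):
  At s0: Dia q or Dia p is true, so not (Dia q or Dia p) is false.
    At s0: Dia q is true, Dia p is true, so Dia q or Dia p is true.
      At s0: Dia q requires q at some successor in {s0, s2, s4, s5, s8}.
        q holds at s4, so Dia q is true at s0.
      At s0: Dia p requires p at some successor in {s0, s2, s4, s5, s8}.
        p holds at s4, so Dia p is true at s0.

No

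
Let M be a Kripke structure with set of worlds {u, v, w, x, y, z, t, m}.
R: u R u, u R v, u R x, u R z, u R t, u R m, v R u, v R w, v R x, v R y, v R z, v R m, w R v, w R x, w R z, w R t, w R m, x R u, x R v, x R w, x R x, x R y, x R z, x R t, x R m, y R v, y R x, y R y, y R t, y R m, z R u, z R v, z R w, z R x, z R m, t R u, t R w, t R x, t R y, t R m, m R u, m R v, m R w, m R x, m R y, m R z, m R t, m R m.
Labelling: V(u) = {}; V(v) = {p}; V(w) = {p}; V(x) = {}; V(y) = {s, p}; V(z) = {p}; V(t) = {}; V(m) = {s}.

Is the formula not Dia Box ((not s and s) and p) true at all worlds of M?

Yes

Recall that Box ψ holds at a world iff ψ holds at every accessible world, and Dia ψ holds iff ψ holds at some accessible world.
Let φ = not Dia Box ((not s and s) and p). Evaluate φ at each world:
  u (successors {u, v, x, z, t, m}): φ is true.
  v (successors {u, w, x, y, z, m}): φ is true.
  w (successors {v, x, z, t, m}): φ is true.
  x (successors {u, v, w, x, y, z, t, m}): φ is true.
  y (successors {v, x, y, t, m}): φ is true.
  z (successors {u, v, w, x, m}): φ is true.
  t (successors {u, w, x, y, m}): φ is true.
  m (successors {u, v, w, x, y, z, t, m}): φ is true.
For instance, at z:
  At z: Dia Box ((not s and s) and p) is false, so not Dia Box ((not s and s) and p) is true.
    At z: Dia Box ((not s and s) and p) requires Box ((not s and s) and p) at some successor in {u, v, w, x, m}.
      At u: Box ((not s and s) and p) is false.
      At v: Box ((not s and s) and p) is false.
      At w: Box ((not s and s) and p) is false.
      At x: Box ((not s and s) and p) is false.
      At m: Box ((not s and s) and p) is false.
    So Dia Box ((not s and s) and p) is false at z.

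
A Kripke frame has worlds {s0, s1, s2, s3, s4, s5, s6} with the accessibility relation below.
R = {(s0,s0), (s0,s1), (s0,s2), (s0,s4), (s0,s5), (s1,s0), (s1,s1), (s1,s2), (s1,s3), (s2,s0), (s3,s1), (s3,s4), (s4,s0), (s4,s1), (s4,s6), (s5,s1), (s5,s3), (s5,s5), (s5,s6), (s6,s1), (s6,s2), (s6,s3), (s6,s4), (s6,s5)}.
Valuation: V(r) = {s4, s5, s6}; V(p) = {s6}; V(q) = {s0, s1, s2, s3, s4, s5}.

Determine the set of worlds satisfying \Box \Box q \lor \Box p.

Recall that \Box ψ holds at a world iff ψ holds at every accessible world, and \Diamond ψ holds iff ψ holds at some accessible world.
Let φ = \Box \Box q \lor \Box p. Evaluate φ at each world:
  s0 (successors {s0, s1, s2, s4, s5}): φ is false.
  s1 (successors {s0, s1, s2, s3}): φ is true.
  s2 (successors {s0}): φ is true.
  s3 (successors {s1, s4}): φ is false.
  s4 (successors {s0, s1, s6}): φ is true.
  s5 (successors {s1, s3, s5, s6}): φ is false.
  s6 (successors {s1, s2, s3, s4, s5}): φ is false.
For instance, at s1:
  At s1: \Box \Box q is true, \Box p is false, so \Box \Box q \lor \Box p is true.
    At s1: \Box \Box q requires \Box q at every successor {s0, s1, s2, s3}.
      At s0: \Box q is true.
      At s1: \Box q is true.
      At s2: \Box q is true.
      At s3: \Box q is true.
    So \Box \Box q is true at s1.
    At s1: \Box p requires p at every successor {s0, s1, s2, s3}.
      p fails at s0, so \Box p is false at s1.
Satisfying worlds: {s1, s2, s4}

s1, s2, s4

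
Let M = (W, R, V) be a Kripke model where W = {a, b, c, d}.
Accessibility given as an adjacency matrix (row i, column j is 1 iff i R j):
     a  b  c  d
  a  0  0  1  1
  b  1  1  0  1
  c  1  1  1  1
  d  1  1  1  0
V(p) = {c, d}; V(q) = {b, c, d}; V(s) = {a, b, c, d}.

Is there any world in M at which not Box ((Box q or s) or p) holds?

No

Let φ = not Box ((Box q or s) or p). Evaluate φ at each world:
  a (successors {c, d}): φ is false.
  b (successors {a, b, d}): φ is false.
  c (successors {a, b, c, d}): φ is false.
  d (successors {a, b, c}): φ is false.
For instance, at c:
  At c: Box ((Box q or s) or p) is true, so not Box ((Box q or s) or p) is false.
    At c: Box ((Box q or s) or p) requires (Box q or s) or p at every successor {a, b, c, d}.
      At a: (Box q or s) or p is true.
      At b: (Box q or s) or p is true.
      At c: (Box q or s) or p is true.
      At d: (Box q or s) or p is true.
    So Box ((Box q or s) or p) is true at c.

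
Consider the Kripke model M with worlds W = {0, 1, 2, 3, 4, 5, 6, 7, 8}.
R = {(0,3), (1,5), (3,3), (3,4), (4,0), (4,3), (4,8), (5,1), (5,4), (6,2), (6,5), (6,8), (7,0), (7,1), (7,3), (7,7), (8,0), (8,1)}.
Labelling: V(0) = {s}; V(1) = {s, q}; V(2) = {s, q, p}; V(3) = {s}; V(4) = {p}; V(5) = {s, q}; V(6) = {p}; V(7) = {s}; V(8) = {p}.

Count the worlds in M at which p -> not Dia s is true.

6

Let φ = p -> not Dia s. Evaluate φ at each world:
  0 (successors {3}): φ is true.
  1 (successors {5}): φ is true.
  2 (successors ∅): φ is true.
  3 (successors {3, 4}): φ is true.
  4 (successors {0, 3, 8}): φ is false.
  5 (successors {1, 4}): φ is true.
  6 (successors {2, 5, 8}): φ is false.
  7 (successors {0, 1, 3, 7}): φ is true.
  8 (successors {0, 1}): φ is false.
For instance, at 4:
  At 4: p is true, not Dia s is false, so p -> not Dia s is false.
    At 4: Dia s is true, so not Dia s is false.
      At 4: Dia s requires s at some successor in {0, 3, 8}.
        s holds at 0, so Dia s is true at 4.
Satisfying worlds: {0, 1, 2, 3, 5, 7}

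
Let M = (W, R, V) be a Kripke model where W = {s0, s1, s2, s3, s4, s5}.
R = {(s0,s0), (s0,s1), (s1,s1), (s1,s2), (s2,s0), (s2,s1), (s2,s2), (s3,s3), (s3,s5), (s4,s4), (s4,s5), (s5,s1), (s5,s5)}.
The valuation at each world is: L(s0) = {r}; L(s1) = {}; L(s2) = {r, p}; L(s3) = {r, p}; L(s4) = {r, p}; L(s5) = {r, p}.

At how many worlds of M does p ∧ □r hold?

2

Let φ = p ∧ □r. Evaluate φ at each world:
  s0 (successors {s0, s1}): φ is false.
  s1 (successors {s1, s2}): φ is false.
  s2 (successors {s0, s1, s2}): φ is false.
  s3 (successors {s3, s5}): φ is true.
  s4 (successors {s4, s5}): φ is true.
  s5 (successors {s1, s5}): φ is false.
For instance, at s5:
  At s5: p is true, □r is false, so p ∧ □r is false.
    At s5: □r requires r at every successor {s1, s5}.
      r fails at s1, so □r is false at s5.
Satisfying worlds: {s3, s4}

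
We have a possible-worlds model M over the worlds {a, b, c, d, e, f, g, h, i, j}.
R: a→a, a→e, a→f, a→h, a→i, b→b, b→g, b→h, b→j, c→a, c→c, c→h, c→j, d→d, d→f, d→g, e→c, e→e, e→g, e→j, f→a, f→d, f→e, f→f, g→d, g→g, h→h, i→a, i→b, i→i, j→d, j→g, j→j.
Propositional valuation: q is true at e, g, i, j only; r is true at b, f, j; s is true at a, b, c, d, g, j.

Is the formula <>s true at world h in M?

No

Recall that <>ψ holds at a world iff ψ holds at some accessible world.
At h: <>s requires s at some successor in {h}.
  At h: s is false.
So <>s is false at h.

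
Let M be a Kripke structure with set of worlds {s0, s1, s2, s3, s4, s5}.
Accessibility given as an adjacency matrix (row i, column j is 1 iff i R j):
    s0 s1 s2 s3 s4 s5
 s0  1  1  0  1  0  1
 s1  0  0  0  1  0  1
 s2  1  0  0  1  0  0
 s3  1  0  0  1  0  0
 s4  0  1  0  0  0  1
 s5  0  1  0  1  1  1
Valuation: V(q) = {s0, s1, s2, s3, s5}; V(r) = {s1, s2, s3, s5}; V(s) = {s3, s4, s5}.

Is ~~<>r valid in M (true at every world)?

Yes

Let φ = ~~<>r. Evaluate φ at each world:
  s0 (successors {s0, s1, s3, s5}): φ is true.
  s1 (successors {s3, s5}): φ is true.
  s2 (successors {s0, s3}): φ is true.
  s3 (successors {s0, s3}): φ is true.
  s4 (successors {s1, s5}): φ is true.
  s5 (successors {s1, s3, s4, s5}): φ is true.
For instance, at s1:
  At s1: ~<>r is false, so ~~<>r is true.
    At s1: <>r is true, so ~<>r is false.
      At s1: <>r requires r at some successor in {s3, s5}.
        r holds at s3, so <>r is true at s1.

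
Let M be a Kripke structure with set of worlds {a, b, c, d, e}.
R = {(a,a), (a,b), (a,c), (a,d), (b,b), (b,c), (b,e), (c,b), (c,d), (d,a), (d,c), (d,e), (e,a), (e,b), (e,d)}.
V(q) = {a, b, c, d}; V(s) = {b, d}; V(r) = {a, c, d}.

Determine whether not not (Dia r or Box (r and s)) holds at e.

Recall that Box ψ holds at a world iff ψ holds at every accessible world, and Dia ψ holds iff ψ holds at some accessible world.
At e: not (Dia r or Box (r and s)) is false, so not not (Dia r or Box (r and s)) is true.
  At e: Dia r or Box (r and s) is true, so not (Dia r or Box (r and s)) is false.
    At e: Dia r is true, Box (r and s) is false, so Dia r or Box (r and s) is true.
      At e: Dia r requires r at some successor in {a, b, d}.
        r holds at a, so Dia r is true at e.
      At e: Box (r and s) requires r and s at every successor {a, b, d}.
        r and s fails at a, so Box (r and s) is false at e.

Yes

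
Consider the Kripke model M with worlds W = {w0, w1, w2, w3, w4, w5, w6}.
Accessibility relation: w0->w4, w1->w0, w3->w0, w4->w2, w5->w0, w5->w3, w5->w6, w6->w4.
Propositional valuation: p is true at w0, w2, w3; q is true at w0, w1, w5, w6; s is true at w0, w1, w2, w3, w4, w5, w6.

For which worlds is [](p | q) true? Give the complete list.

Recall that []ψ holds at a world iff ψ holds at every accessible world, and <>ψ holds iff ψ holds at some accessible world.
Let φ = [](p | q). Evaluate φ at each world:
  w0 (successors {w4}): φ is false.
  w1 (successors {w0}): φ is true.
  w2 (successors ∅): φ is true.
  w3 (successors {w0}): φ is true.
  w4 (successors {w2}): φ is true.
  w5 (successors {w0, w3, w6}): φ is true.
  w6 (successors {w4}): φ is false.
For instance, at w4:
  At w4: [](p | q) requires p | q at every successor {w2}.
    At w2: p | q is true.
  So [](p | q) is true at w4.
Satisfying worlds: {w1, w2, w3, w4, w5}

w1, w2, w3, w4, w5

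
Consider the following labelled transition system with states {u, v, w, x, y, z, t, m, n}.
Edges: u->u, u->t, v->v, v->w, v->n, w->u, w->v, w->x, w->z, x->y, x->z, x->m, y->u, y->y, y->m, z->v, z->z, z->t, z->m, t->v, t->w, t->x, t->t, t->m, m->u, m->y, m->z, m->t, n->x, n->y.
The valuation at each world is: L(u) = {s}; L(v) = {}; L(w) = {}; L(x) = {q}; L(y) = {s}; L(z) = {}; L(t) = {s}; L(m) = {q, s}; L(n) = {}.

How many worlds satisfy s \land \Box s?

2

Recall that \Box ψ holds at a world iff ψ holds at every accessible world, and \Diamond ψ holds iff ψ holds at some accessible world.
Let φ = s \land \Box s. Evaluate φ at each world:
  u (successors {u, t}): φ is true.
  v (successors {v, w, n}): φ is false.
  w (successors {u, v, x, z}): φ is false.
  x (successors {y, z, m}): φ is false.
  y (successors {u, y, m}): φ is true.
  z (successors {v, z, t, m}): φ is false.
  t (successors {v, w, x, t, m}): φ is false.
  m (successors {u, y, z, t}): φ is false.
  n (successors {x, y}): φ is false.
For instance, at y:
  At y: s is true, \Box s is true, so s \land \Box s is true.
    At y: \Box s requires s at every successor {u, y, m}.
      At u: s is true.
      At y: s is true.
      At m: s is true.
    So \Box s is true at y.
Satisfying worlds: {u, y}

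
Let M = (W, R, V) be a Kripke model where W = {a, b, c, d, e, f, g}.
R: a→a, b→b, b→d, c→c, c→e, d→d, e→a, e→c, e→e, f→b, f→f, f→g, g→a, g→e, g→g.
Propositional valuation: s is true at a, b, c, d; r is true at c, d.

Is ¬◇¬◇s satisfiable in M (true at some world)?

Let φ = ¬◇¬◇s. Evaluate φ at each world:
  a (successors {a}): φ is true.
  b (successors {b, d}): φ is true.
  c (successors {c, e}): φ is true.
  d (successors {d}): φ is true.
  e (successors {a, c, e}): φ is true.
  f (successors {b, f, g}): φ is true.
  g (successors {a, e, g}): φ is true.
Detail at a (witness):
  At a: ◇¬◇s is false, so ¬◇¬◇s is true.
    At a: ◇¬◇s requires ¬◇s at some successor in {a}.
      At a: ¬◇s is false.
    So ◇¬◇s is false at a.

Yes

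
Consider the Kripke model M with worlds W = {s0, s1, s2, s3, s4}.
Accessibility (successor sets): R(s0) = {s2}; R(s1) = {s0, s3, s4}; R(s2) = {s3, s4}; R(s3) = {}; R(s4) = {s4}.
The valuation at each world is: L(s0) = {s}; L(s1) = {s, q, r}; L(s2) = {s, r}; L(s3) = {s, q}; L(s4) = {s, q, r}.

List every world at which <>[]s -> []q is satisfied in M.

Let φ = <>[]s -> []q. Evaluate φ at each world:
  s0 (successors {s2}): φ is false.
  s1 (successors {s0, s3, s4}): φ is false.
  s2 (successors {s3, s4}): φ is true.
  s3 (successors ∅): φ is true.
  s4 (successors {s4}): φ is true.
For instance, at s1:
  At s1: <>[]s is true, []q is false, so <>[]s -> []q is false.
    At s1: <>[]s requires []s at some successor in {s0, s3, s4}.
      []s holds at s0, so <>[]s is true at s1.
    At s1: []q requires q at every successor {s0, s3, s4}.
      q fails at s0, so []q is false at s1.
Satisfying worlds: {s2, s3, s4}

s2, s3, s4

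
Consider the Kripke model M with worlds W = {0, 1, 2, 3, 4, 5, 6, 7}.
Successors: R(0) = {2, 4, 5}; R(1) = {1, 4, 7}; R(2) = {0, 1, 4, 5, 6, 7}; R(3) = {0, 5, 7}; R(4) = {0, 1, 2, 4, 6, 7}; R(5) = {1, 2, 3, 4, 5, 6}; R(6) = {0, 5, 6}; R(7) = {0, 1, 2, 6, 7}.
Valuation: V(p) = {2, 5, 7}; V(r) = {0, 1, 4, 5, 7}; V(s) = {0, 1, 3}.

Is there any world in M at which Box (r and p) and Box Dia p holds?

Recall that Box ψ holds at a world iff ψ holds at every accessible world, and Dia ψ holds iff ψ holds at some accessible world.
Let φ = Box (r and p) and Box Dia p. Evaluate φ at each world:
  0 (successors {2, 4, 5}): φ is false.
  1 (successors {1, 4, 7}): φ is false.
  2 (successors {0, 1, 4, 5, 6, 7}): φ is false.
  3 (successors {0, 5, 7}): φ is false.
  4 (successors {0, 1, 2, 4, 6, 7}): φ is false.
  5 (successors {1, 2, 3, 4, 5, 6}): φ is false.
  6 (successors {0, 5, 6}): φ is false.
  7 (successors {0, 1, 2, 6, 7}): φ is false.
For instance, at 0:
  At 0: Box (r and p) is false, Box Dia p is true, so Box (r and p) and Box Dia p is false.
    At 0: Box (r and p) requires r and p at every successor {2, 4, 5}.
      r and p fails at 2, so Box (r and p) is false at 0.
    At 0: Box Dia p requires Dia p at every successor {2, 4, 5}.
      At 2: Dia p is true.
      At 4: Dia p is true.
      At 5: Dia p is true.
    So Box Dia p is true at 0.

No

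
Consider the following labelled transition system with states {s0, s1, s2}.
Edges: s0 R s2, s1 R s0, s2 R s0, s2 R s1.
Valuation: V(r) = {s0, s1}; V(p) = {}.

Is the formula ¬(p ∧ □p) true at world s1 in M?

Yes

Recall that □ψ holds at a world iff ψ holds at every accessible world, and ◇ψ holds iff ψ holds at some accessible world.
At s1: p ∧ □p is false, so ¬(p ∧ □p) is true.
  At s1: p is false, □p is false, so p ∧ □p is false.
    At s1: □p requires p at every successor {s0}.
      p fails at s0, so □p is false at s1.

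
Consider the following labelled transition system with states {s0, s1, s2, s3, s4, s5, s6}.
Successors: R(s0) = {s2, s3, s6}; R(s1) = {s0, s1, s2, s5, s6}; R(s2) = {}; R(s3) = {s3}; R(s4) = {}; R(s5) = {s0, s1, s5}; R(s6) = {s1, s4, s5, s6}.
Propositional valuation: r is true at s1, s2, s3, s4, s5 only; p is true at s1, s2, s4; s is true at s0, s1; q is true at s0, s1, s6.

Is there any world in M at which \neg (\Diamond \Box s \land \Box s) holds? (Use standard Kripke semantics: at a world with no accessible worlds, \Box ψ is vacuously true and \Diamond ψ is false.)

Let φ = \neg (\Diamond \Box s \land \Box s). Evaluate φ at each world:
  s0 (successors {s2, s3, s6}): φ is true.
  s1 (successors {s0, s1, s2, s5, s6}): φ is true.
  s2 (successors ∅): φ is true.
  s3 (successors {s3}): φ is true.
  s4 (successors ∅): φ is true.
  s5 (successors {s0, s1, s5}): φ is true.
  s6 (successors {s1, s4, s5, s6}): φ is true.
Detail at s0 (witness):
  At s0: \Diamond \Box s \land \Box s is false, so \neg (\Diamond \Box s \land \Box s) is true.
    At s0: \Diamond \Box s is true, \Box s is false, so \Diamond \Box s \land \Box s is false.
      At s0: \Diamond \Box s requires \Box s at some successor in {s2, s3, s6}.
        \Box s holds at s2, so \Diamond \Box s is true at s0.
      At s0: \Box s requires s at every successor {s2, s3, s6}.
        s fails at s2, so \Box s is false at s0.

Yes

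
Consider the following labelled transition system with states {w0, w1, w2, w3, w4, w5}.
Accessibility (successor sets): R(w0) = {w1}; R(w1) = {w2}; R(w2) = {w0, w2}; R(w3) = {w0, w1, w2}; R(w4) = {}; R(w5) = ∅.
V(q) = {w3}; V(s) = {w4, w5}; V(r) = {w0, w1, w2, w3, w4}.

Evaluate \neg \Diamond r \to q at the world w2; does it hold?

At w2: \neg \Diamond r is false, q is false, so \neg \Diamond r \to q is true.
  At w2: \Diamond r is true, so \neg \Diamond r is false.
    At w2: \Diamond r requires r at some successor in {w0, w2}.
      r holds at w0, so \Diamond r is true at w2.

Yes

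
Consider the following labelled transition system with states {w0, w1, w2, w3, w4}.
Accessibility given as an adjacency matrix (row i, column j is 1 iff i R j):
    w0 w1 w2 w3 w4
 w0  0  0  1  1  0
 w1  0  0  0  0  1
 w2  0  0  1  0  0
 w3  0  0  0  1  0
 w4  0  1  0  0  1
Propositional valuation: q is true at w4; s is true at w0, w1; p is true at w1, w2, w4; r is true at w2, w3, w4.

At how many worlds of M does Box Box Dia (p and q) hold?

Let φ = Box Box Dia (p and q). Evaluate φ at each world:
  w0 (successors {w2, w3}): φ is false.
  w1 (successors {w4}): φ is true.
  w2 (successors {w2}): φ is false.
  w3 (successors {w3}): φ is false.
  w4 (successors {w1, w4}): φ is true.
For instance, at w0:
  At w0: Box Box Dia (p and q) requires Box Dia (p and q) at every successor {w2, w3}.
    Box Dia (p and q) fails at w2, so Box Box Dia (p and q) is false at w0.
      At w2: Box Dia (p and q) requires Dia (p and q) at every successor {w2}.
        Dia (p and q) fails at w2, so Box Dia (p and q) is false at w2.
Satisfying worlds: {w1, w4}

2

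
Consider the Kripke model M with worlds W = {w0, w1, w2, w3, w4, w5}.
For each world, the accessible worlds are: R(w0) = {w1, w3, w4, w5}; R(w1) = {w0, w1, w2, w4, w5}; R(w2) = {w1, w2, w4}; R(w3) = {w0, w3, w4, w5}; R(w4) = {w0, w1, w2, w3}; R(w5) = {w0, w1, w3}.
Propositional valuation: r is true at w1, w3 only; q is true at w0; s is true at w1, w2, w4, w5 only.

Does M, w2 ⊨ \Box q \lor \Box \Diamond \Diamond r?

Yes

At w2: \Box q is false, \Box \Diamond \Diamond r is true, so \Box q \lor \Box \Diamond \Diamond r is true.
  At w2: \Box q requires q at every successor {w1, w2, w4}.
    q fails at w1, so \Box q is false at w2.
  At w2: \Box \Diamond \Diamond r requires \Diamond \Diamond r at every successor {w1, w2, w4}.
      At w1: \Diamond \Diamond r requires \Diamond r at some successor in {w0, w1, w2, w4, w5}.
        \Diamond r holds at w0, so \Diamond \Diamond r is true at w1.
      At w2: \Diamond \Diamond r requires \Diamond r at some successor in {w1, w2, w4}.
        \Diamond r holds at w1, so \Diamond \Diamond r is true at w2.
      At w4: \Diamond \Diamond r requires \Diamond r at some successor in {w0, w1, w2, w3}.
        \Diamond r holds at w0, so \Diamond \Diamond r is true at w4.
  So \Box \Diamond \Diamond r is true at w2.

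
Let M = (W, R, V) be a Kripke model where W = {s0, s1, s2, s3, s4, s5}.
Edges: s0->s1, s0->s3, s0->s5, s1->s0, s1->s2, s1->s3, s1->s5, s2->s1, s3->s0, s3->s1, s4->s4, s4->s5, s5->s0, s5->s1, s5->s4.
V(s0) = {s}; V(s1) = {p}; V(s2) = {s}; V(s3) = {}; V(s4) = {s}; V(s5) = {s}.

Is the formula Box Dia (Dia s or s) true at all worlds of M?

Yes

Let φ = Box Dia (Dia s or s). Evaluate φ at each world:
  s0 (successors {s1, s3, s5}): φ is true.
  s1 (successors {s0, s2, s3, s5}): φ is true.
  s2 (successors {s1}): φ is true.
  s3 (successors {s0, s1}): φ is true.
  s4 (successors {s4, s5}): φ is true.
  s5 (successors {s0, s1, s4}): φ is true.
For instance, at s3:
  At s3: Box Dia (Dia s or s) requires Dia (Dia s or s) at every successor {s0, s1}.
      At s0: Dia (Dia s or s) requires Dia s or s at some successor in {s1, s3, s5}.
        Dia s or s holds at s1, so Dia (Dia s or s) is true at s0.
      At s1: Dia (Dia s or s) requires Dia s or s at some successor in {s0, s2, s3, s5}.
        Dia s or s holds at s0, so Dia (Dia s or s) is true at s1.
  So Box Dia (Dia s or s) is true at s3.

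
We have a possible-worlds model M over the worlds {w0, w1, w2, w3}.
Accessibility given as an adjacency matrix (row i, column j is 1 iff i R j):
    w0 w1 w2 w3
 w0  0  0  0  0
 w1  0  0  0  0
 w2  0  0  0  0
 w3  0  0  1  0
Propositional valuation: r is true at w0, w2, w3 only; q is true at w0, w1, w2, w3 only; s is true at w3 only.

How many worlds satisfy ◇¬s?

Recall that ◇ψ holds at a world iff ψ holds at some accessible world.
Let φ = ◇¬s. Evaluate φ at each world:
  w0 (successors ∅): φ is false.
  w1 (successors ∅): φ is false.
  w2 (successors ∅): φ is false.
  w3 (successors {w2}): φ is true.
For instance, at w3:
  At w3: ◇¬s requires ¬s at some successor in {w2}.
    ¬s holds at w2, so ◇¬s is true at w3.
Satisfying worlds: {w3}

1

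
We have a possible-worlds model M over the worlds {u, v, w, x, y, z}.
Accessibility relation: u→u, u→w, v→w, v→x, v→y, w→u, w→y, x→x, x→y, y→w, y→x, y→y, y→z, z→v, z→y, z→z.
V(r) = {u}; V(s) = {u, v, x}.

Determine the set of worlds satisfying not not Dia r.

Recall that Dia ψ holds at a world iff ψ holds at some accessible world.
Let φ = not not Dia r. Evaluate φ at each world:
  u (successors {u, w}): φ is true.
  v (successors {w, x, y}): φ is false.
  w (successors {u, y}): φ is true.
  x (successors {x, y}): φ is false.
  y (successors {w, x, y, z}): φ is false.
  z (successors {v, y, z}): φ is false.
For instance, at z:
  At z: not Dia r is true, so not not Dia r is false.
    At z: Dia r is false, so not Dia r is true.
      At z: Dia r requires r at some successor in {v, y, z}.
        At v: r is false.
        At y: r is false.
        At z: r is false.
      So Dia r is false at z.
Satisfying worlds: {u, w}

u, w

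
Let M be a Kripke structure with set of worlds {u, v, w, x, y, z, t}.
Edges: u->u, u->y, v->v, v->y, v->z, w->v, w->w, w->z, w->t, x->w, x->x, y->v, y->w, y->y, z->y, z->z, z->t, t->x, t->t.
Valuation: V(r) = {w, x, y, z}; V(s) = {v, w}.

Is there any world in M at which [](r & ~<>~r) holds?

No

Let φ = [](r & ~<>~r). Evaluate φ at each world:
  u (successors {u, y}): φ is false.
  v (successors {v, y, z}): φ is false.
  w (successors {v, w, z, t}): φ is false.
  x (successors {w, x}): φ is false.
  y (successors {v, w, y}): φ is false.
  z (successors {y, z, t}): φ is false.
  t (successors {x, t}): φ is false.
For instance, at v:
  At v: [](r & ~<>~r) requires r & ~<>~r at every successor {v, y, z}.
    r & ~<>~r fails at v, so [](r & ~<>~r) is false at v.
      At v: r is false, ~<>~r is false, so r & ~<>~r is false.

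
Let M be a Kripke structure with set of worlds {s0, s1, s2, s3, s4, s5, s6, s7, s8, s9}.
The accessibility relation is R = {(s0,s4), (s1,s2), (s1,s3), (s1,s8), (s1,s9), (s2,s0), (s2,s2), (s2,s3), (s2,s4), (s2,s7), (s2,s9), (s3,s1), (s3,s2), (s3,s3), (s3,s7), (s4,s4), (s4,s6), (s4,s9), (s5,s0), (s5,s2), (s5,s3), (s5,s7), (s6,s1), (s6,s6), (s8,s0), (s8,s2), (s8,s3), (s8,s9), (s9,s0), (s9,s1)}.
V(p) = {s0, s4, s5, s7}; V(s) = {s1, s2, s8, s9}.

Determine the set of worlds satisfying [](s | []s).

Recall that []ψ holds at a world iff ψ holds at every accessible world, and <>ψ holds iff ψ holds at some accessible world.
Let φ = [](s | []s). Evaluate φ at each world:
  s0 (successors {s4}): φ is false.
  s1 (successors {s2, s3, s8, s9}): φ is false.
  s2 (successors {s0, s2, s3, s4, s7, s9}): φ is false.
  s3 (successors {s1, s2, s3, s7}): φ is false.
  s4 (successors {s4, s6, s9}): φ is false.
  s5 (successors {s0, s2, s3, s7}): φ is false.
  s6 (successors {s1, s6}): φ is false.
  s7 (successors ∅): φ is true.
  s8 (successors {s0, s2, s3, s9}): φ is false.
  s9 (successors {s0, s1}): φ is false.
For instance, at s2:
  At s2: [](s | []s) requires s | []s at every successor {s0, s2, s3, s4, s7, s9}.
    s | []s fails at s0, so [](s | []s) is false at s2.
      At s0: s is false, []s is false, so s | []s is false.
Satisfying worlds: {s7}

s7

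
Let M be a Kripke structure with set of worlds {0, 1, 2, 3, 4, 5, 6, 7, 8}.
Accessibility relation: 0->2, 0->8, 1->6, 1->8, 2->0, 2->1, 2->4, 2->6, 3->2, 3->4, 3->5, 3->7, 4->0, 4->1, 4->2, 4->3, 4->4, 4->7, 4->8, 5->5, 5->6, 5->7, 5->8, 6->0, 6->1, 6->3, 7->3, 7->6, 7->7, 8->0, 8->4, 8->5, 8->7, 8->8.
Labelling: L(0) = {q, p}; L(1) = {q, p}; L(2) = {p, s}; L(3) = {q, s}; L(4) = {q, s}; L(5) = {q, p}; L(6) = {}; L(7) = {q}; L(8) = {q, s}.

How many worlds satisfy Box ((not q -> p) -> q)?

6

Let φ = Box ((not q -> p) -> q). Evaluate φ at each world:
  0 (successors {2, 8}): φ is false.
  1 (successors {6, 8}): φ is true.
  2 (successors {0, 1, 4, 6}): φ is true.
  3 (successors {2, 4, 5, 7}): φ is false.
  4 (successors {0, 1, 2, 3, 4, 7, 8}): φ is false.
  5 (successors {5, 6, 7, 8}): φ is true.
  6 (successors {0, 1, 3}): φ is true.
  7 (successors {3, 6, 7}): φ is true.
  8 (successors {0, 4, 5, 7, 8}): φ is true.
For instance, at 6:
  At 6: Box ((not q -> p) -> q) requires (not q -> p) -> q at every successor {0, 1, 3}.
    At 0: (not q -> p) -> q is true.
    At 1: (not q -> p) -> q is true.
    At 3: (not q -> p) -> q is true.
  So Box ((not q -> p) -> q) is true at 6.
Satisfying worlds: {1, 2, 5, 6, 7, 8}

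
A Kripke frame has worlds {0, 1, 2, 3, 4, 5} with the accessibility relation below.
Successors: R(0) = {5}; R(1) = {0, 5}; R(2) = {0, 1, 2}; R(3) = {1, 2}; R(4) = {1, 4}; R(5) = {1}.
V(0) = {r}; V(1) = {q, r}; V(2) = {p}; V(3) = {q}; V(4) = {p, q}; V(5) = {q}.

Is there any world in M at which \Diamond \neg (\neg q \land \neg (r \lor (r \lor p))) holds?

Yes

Recall that \Diamond ψ holds at a world iff ψ holds at some accessible world.
Let φ = \Diamond \neg (\neg q \land \neg (r \lor (r \lor p))). Evaluate φ at each world:
  0 (successors {5}): φ is true.
  1 (successors {0, 5}): φ is true.
  2 (successors {0, 1, 2}): φ is true.
  3 (successors {1, 2}): φ is true.
  4 (successors {1, 4}): φ is true.
  5 (successors {1}): φ is true.
Detail at 0 (witness):
  At 0: \Diamond \neg (\neg q \land \neg (r \lor (r \lor p))) requires \neg (\neg q \land \neg (r \lor (r \lor p))) at some successor in {5}.
    \neg (\neg q \land \neg (r \lor (r \lor p))) holds at 5, so \Diamond \neg (\neg q \land \neg (r \lor (r \lor p))) is true at 0.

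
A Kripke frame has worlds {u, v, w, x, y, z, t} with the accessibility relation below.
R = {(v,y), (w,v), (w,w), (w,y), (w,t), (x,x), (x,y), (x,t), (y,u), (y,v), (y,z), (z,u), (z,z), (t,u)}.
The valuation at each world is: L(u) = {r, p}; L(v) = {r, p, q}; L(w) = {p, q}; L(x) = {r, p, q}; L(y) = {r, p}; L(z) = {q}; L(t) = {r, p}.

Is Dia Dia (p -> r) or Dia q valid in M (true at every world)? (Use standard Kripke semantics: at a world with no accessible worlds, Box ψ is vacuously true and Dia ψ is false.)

Let φ = Dia Dia (p -> r) or Dia q. Evaluate φ at each world:
  u (successors ∅): φ is false.
  v (successors {y}): φ is true.
  w (successors {v, w, y, t}): φ is true.
  x (successors {x, y, t}): φ is true.
  y (successors {u, v, z}): φ is true.
  z (successors {u, z}): φ is true.
  t (successors {u}): φ is false.
Detail at u (counterexample):
  At u: Dia Dia (p -> r) is false, Dia q is false, so Dia Dia (p -> r) or Dia q is false.
    At u: no accessible worlds, so Dia Dia (p -> r) is false.
    At u: no accessible worlds, so Dia q is false.

No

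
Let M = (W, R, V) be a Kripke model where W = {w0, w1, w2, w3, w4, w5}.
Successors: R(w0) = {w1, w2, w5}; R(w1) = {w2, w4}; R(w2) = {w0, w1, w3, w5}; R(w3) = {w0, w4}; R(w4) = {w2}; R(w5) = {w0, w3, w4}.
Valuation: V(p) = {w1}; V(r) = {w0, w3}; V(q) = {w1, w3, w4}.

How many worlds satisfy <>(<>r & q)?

2

Let φ = <>(<>r & q). Evaluate φ at each world:
  w0 (successors {w1, w2, w5}): φ is false.
  w1 (successors {w2, w4}): φ is false.
  w2 (successors {w0, w1, w3, w5}): φ is true.
  w3 (successors {w0, w4}): φ is false.
  w4 (successors {w2}): φ is false.
  w5 (successors {w0, w3, w4}): φ is true.
For instance, at w1:
  At w1: <>(<>r & q) requires <>r & q at some successor in {w2, w4}.
    At w2: <>r & q is false.
    At w4: <>r & q is false.
  So <>(<>r & q) is false at w1.
Satisfying worlds: {w2, w5}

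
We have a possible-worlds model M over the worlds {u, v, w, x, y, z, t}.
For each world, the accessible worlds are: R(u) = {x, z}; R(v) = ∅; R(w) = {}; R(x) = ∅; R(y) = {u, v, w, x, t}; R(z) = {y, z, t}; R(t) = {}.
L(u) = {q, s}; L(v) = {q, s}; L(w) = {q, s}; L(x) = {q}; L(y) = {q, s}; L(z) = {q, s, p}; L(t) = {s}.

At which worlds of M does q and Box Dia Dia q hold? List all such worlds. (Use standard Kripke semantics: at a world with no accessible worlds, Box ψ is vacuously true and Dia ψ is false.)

Recall that Box ψ holds at a world iff ψ holds at every accessible world, and Dia ψ holds iff ψ holds at some accessible world.
Let φ = q and Box Dia Dia q. Evaluate φ at each world:
  u (successors {x, z}): φ is false.
  v (successors ∅): φ is true.
  w (successors ∅): φ is true.
  x (successors ∅): φ is true.
  y (successors {u, v, w, x, t}): φ is false.
  z (successors {y, z, t}): φ is false.
  t (successors ∅): φ is false.
For instance, at y:
  At y: q is true, Box Dia Dia q is false, so q and Box Dia Dia q is false.
    At y: Box Dia Dia q requires Dia Dia q at every successor {u, v, w, x, t}.
      Dia Dia q fails at v, so Box Dia Dia q is false at y.
Satisfying worlds: {v, w, x}

v, w, x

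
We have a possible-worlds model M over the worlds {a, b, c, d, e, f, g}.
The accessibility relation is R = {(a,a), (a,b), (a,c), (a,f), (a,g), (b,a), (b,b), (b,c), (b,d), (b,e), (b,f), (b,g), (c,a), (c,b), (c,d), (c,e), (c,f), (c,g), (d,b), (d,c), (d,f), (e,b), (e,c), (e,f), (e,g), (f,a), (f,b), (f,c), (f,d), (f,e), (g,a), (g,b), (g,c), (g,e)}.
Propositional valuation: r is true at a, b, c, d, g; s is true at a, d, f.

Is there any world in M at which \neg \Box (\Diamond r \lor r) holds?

No

Let φ = \neg \Box (\Diamond r \lor r). Evaluate φ at each world:
  a (successors {a, b, c, f, g}): φ is false.
  b (successors {a, b, c, d, e, f, g}): φ is false.
  c (successors {a, b, d, e, f, g}): φ is false.
  d (successors {b, c, f}): φ is false.
  e (successors {b, c, f, g}): φ is false.
  f (successors {a, b, c, d, e}): φ is false.
  g (successors {a, b, c, e}): φ is false.
For instance, at d:
  At d: \Box (\Diamond r \lor r) is true, so \neg \Box (\Diamond r \lor r) is false.
    At d: \Box (\Diamond r \lor r) requires \Diamond r \lor r at every successor {b, c, f}.
      At b: \Diamond r \lor r is true.
      At c: \Diamond r \lor r is true.
      At f: \Diamond r \lor r is true.
    So \Box (\Diamond r \lor r) is true at d.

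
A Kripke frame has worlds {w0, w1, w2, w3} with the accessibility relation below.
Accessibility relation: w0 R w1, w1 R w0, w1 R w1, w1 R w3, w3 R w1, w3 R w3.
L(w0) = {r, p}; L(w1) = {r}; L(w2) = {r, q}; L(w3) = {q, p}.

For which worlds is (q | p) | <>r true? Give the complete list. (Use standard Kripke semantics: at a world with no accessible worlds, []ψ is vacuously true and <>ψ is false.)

Let φ = (q | p) | <>r. Evaluate φ at each world:
  w0 (successors {w1}): φ is true.
  w1 (successors {w0, w1, w3}): φ is true.
  w2 (successors ∅): φ is true.
  w3 (successors {w1, w3}): φ is true.
For instance, at w1:
  At w1: q | p is false, <>r is true, so (q | p) | <>r is true.
    At w1: <>r requires r at some successor in {w0, w1, w3}.
      r holds at w0, so <>r is true at w1.
Satisfying worlds: {w0, w1, w2, w3}

w0, w1, w2, w3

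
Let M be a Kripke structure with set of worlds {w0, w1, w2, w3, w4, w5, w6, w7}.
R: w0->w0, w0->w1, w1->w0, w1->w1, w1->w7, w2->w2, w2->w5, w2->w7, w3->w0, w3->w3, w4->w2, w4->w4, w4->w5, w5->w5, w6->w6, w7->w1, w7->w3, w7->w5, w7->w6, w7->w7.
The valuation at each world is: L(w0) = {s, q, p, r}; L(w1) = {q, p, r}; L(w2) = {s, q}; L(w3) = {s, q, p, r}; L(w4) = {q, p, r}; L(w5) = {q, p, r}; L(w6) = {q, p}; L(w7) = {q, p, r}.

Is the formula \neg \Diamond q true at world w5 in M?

At w5: \Diamond q is true, so \neg \Diamond q is false.
  At w5: \Diamond q requires q at some successor in {w5}.
    q holds at w5, so \Diamond q is true at w5.

No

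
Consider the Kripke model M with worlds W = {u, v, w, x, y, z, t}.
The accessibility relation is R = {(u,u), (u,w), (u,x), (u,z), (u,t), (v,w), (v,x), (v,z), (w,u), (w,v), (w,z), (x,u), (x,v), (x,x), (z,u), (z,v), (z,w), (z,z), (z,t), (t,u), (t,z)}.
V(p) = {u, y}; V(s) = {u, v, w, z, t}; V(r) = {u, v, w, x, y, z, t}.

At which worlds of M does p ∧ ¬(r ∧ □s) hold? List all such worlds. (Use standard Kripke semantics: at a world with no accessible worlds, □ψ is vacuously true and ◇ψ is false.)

Let φ = p ∧ ¬(r ∧ □s). Evaluate φ at each world:
  u (successors {u, w, x, z, t}): φ is true.
  v (successors {w, x, z}): φ is false.
  w (successors {u, v, z}): φ is false.
  x (successors {u, v, x}): φ is false.
  y (successors ∅): φ is false.
  z (successors {u, v, w, z, t}): φ is false.
  t (successors {u, z}): φ is false.
For instance, at v:
  At v: p is false, ¬(r ∧ □s) is true, so p ∧ ¬(r ∧ □s) is false.
    At v: r ∧ □s is false, so ¬(r ∧ □s) is true.
      At v: r is true, □s is false, so r ∧ □s is false.
Satisfying worlds: {u}

u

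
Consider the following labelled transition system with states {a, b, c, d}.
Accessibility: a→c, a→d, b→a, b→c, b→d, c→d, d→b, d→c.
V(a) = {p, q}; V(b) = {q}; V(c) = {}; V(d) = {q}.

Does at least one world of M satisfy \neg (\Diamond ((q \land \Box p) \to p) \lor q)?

Recall that \Box ψ holds at a world iff ψ holds at every accessible world, and \Diamond ψ holds iff ψ holds at some accessible world.
Let φ = \neg (\Diamond ((q \land \Box p) \to p) \lor q). Evaluate φ at each world:
  a (successors {c, d}): φ is false.
  b (successors {a, c, d}): φ is false.
  c (successors {d}): φ is false.
  d (successors {b, c}): φ is false.
For instance, at d:
  At d: \Diamond ((q \land \Box p) \to p) \lor q is true, so \neg (\Diamond ((q \land \Box p) \to p) \lor q) is false.
    At d: \Diamond ((q \land \Box p) \to p) is true, q is true, so \Diamond ((q \land \Box p) \to p) \lor q is true.
      At d: \Diamond ((q \land \Box p) \to p) requires (q \land \Box p) \to p at some successor in {b, c}.
        (q \land \Box p) \to p holds at b, so \Diamond ((q \land \Box p) \to p) is true at d.

No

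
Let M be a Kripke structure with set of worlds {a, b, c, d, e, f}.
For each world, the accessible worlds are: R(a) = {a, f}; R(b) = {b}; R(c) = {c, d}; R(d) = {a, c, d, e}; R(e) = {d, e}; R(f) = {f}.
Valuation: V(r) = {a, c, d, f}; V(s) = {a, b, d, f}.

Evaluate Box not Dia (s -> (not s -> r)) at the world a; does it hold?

No

At a: Box not Dia (s -> (not s -> r)) requires not Dia (s -> (not s -> r)) at every successor {a, f}.
  not Dia (s -> (not s -> r)) fails at a, so Box not Dia (s -> (not s -> r)) is false at a.
    At a: Dia (s -> (not s -> r)) is true, so not Dia (s -> (not s -> r)) is false.
      At a: Dia (s -> (not s -> r)) requires s -> (not s -> r) at some successor in {a, f}.
        s -> (not s -> r) holds at a, so Dia (s -> (not s -> r)) is true at a.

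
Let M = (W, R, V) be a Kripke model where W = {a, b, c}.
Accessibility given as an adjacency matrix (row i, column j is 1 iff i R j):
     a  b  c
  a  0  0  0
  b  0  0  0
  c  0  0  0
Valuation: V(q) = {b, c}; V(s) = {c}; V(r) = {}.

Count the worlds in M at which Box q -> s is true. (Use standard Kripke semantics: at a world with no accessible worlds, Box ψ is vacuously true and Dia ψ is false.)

1

Let φ = Box q -> s. Evaluate φ at each world:
  a (successors ∅): φ is false.
  b (successors ∅): φ is false.
  c (successors ∅): φ is true.
For instance, at a:
  At a: Box q is true, s is false, so Box q -> s is false.
    At a: no accessible worlds, so Box q holds vacuously.
Satisfying worlds: {c}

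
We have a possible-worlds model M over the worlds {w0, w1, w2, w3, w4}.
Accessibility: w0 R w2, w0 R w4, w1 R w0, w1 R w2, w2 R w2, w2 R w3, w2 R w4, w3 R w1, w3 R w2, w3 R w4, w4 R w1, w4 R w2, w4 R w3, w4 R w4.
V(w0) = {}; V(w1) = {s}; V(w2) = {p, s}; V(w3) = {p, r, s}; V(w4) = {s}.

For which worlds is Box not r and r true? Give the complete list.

Let φ = Box not r and r. Evaluate φ at each world:
  w0 (successors {w2, w4}): φ is false.
  w1 (successors {w0, w2}): φ is false.
  w2 (successors {w2, w3, w4}): φ is false.
  w3 (successors {w1, w2, w4}): φ is true.
  w4 (successors {w1, w2, w3, w4}): φ is false.
For instance, at w2:
  At w2: Box not r is false, r is false, so Box not r and r is false.
    At w2: Box not r requires not r at every successor {w2, w3, w4}.
      not r fails at w3, so Box not r is false at w2.
Satisfying worlds: {w3}

w3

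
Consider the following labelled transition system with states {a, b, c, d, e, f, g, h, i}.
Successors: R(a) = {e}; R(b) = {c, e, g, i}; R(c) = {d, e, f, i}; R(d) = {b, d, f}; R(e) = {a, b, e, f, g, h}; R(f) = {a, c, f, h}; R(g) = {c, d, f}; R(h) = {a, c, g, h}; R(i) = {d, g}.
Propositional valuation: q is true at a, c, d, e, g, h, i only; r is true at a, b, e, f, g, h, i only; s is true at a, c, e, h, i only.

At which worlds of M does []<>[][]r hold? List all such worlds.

a

Let φ = []<>[][]r. Evaluate φ at each world:
  a (successors {e}): φ is true.
  b (successors {c, e, g, i}): φ is false.
  c (successors {d, e, f, i}): φ is false.
  d (successors {b, d, f}): φ is false.
  e (successors {a, b, e, f, g, h}): φ is false.
  f (successors {a, c, f, h}): φ is false.
  g (successors {c, d, f}): φ is false.
  h (successors {a, c, g, h}): φ is false.
  i (successors {d, g}): φ is false.
For instance, at i:
  At i: []<>[][]r requires <>[][]r at every successor {d, g}.
    <>[][]r fails at d, so []<>[][]r is false at i.
      At d: <>[][]r requires [][]r at some successor in {b, d, f}.
        At b: [][]r is false.
        At d: [][]r is false.
        At f: [][]r is false.
      So <>[][]r is false at d.
Satisfying worlds: {a}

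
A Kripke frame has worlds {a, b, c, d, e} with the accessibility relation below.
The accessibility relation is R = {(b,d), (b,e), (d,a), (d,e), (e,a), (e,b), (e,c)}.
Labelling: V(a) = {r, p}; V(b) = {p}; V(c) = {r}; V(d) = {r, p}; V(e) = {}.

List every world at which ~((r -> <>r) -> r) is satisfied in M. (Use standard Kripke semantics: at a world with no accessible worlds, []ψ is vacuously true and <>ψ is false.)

b, e

Let φ = ~((r -> <>r) -> r). Evaluate φ at each world:
  a (successors ∅): φ is false.
  b (successors {d, e}): φ is true.
  c (successors ∅): φ is false.
  d (successors {a, e}): φ is false.
  e (successors {a, b, c}): φ is true.
For instance, at d:
  At d: (r -> <>r) -> r is true, so ~((r -> <>r) -> r) is false.
    At d: r -> <>r is true, r is true, so (r -> <>r) -> r is true.
      At d: r is true, <>r is true, so r -> <>r is true.
Satisfying worlds: {b, e}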